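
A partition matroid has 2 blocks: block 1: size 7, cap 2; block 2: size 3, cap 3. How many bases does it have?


A basis picks exactly ci elements from block i.
Number of bases = product of C(|Si|, ci).
= C(7,2) * C(3,3)
= 21 * 1
= 21.

21


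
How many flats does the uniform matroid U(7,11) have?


Flats of U(7,11): every subset of size < 7 is a flat, plus E itself.
Count = (11 choose 0) + (11 choose 1) + (11 choose 2) + (11 choose 3) + (11 choose 4) + (11 choose 5) + (11 choose 6) + 1
     = 1 + 11 + 55 + 165 + 330 + 462 + 462 + 1
     = 1487.

1487


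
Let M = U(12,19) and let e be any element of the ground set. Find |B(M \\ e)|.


Deleting e from U(12,19) gives U(12,18) since n > r.
Bases of U(12,18) = (18 choose 12) = 18564.

18564


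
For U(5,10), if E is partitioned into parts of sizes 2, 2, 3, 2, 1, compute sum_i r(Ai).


r(Ai) = min(|Ai|, 5) for each part.
Sum = min(2,5) + min(2,5) + min(3,5) + min(2,5) + min(1,5)
    = 2 + 2 + 3 + 2 + 1
    = 10.

10


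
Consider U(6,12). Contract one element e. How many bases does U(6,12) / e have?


Contracting e from U(6,12) gives U(5,11).
Bases of U(5,11) = C(11,5) = 462.

462


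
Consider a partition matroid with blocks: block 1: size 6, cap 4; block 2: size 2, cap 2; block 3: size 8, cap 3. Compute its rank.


Rank of a partition matroid = sum of min(|Si|, ci) for each block.
= min(6,4) + min(2,2) + min(8,3)
= 4 + 2 + 3
= 9.

9


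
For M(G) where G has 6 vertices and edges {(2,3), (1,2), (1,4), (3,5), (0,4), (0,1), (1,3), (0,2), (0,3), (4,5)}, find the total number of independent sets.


An independent set in a graphic matroid is an acyclic edge subset.
G has 6 vertices and 10 edges.
Enumerate all 2^10 = 1024 subsets, checking for acyclicity.
Total independent sets = 454.

454


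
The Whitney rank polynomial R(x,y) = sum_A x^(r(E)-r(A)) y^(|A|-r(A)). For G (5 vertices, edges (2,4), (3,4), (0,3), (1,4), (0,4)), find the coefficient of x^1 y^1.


R(x,y) = sum over A in 2^E of x^(r(E)-r(A)) * y^(|A|-r(A)).
G has 5 vertices, 5 edges. r(E) = 4.
Enumerate all 2^5 = 32 subsets.
Count subsets with r(E)-r(A)=1 and |A|-r(A)=1: 2.

2


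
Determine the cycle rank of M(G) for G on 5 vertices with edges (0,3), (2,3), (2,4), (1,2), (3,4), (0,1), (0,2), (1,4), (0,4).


Cycle rank (nullity) = |E| - r(M) = |E| - (|V| - c).
|E| = 9, |V| = 5, c = 1.
Nullity = 9 - (5 - 1) = 9 - 4 = 5.

5


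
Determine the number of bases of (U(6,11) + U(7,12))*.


(M1+M2)* = M1* + M2*.
M1* = U(5,11), bases: C(11,5) = 462.
M2* = U(5,12), bases: C(12,5) = 792.
|B(M*)| = 462 * 792 = 365904.

365904


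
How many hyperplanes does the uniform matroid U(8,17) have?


Hyperplanes of U(8,17) are flats of rank 7.
In a uniform matroid, these are exactly the (7)-element subsets.
Count = C(17,7) = 17! / (7! * 10!) = 19448.

19448


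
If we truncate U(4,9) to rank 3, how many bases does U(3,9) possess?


Truncating U(4,9) to rank 3 gives U(3,9).
Bases of U(3,9) are all 3-element subsets of 9 elements.
Number of bases = C(9,3) = (9 * 8 * 7) / (1 * 2 * 3) = 84.

84


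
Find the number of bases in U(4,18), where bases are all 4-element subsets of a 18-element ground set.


Bases of U(4,18) are all 4-element subsets of the 18-element ground set.
Number of bases = C(18,4).
(18 choose 4) = 3060.

3060


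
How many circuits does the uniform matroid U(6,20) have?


In U(6,20), circuits are the (7)-element subsets.
Any set of 7 elements is dependent, and removing any one element gives
an independent set of size 6, so it is a minimal dependent set.
Number of circuits = (20 choose 7) = 77520.

77520


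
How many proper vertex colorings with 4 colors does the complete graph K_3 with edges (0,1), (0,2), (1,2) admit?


P(K_3, k) = k(k-1)(k-2)...(k-2).
P(4) = (4) * (3) * (2) = 24.

24


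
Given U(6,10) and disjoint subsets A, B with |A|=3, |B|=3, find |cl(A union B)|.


|A union B| = 3 + 3 = 6 (disjoint).
In U(6,10), cl(S) = S if |S| < 6, else cl(S) = E.
Since 6 >= 6, cl(A union B) = E.
|cl(A union B)| = 10.

10


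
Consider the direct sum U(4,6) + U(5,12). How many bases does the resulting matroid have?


Bases of a direct sum M1 + M2: |B| = |B(M1)| * |B(M2)|.
|B(U(4,6))| = C(6,4) = 15.
|B(U(5,12))| = C(12,5) = 792.
Total bases = 15 * 792 = 11880.

11880


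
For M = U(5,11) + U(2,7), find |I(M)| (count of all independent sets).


For a direct sum, |I(M1+M2)| = |I(M1)| * |I(M2)|.
|I(U(5,11))| = sum C(11,k) for k=0..5 = 1024.
|I(U(2,7))| = sum C(7,k) for k=0..2 = 29.
Total = 1024 * 29 = 29696.

29696


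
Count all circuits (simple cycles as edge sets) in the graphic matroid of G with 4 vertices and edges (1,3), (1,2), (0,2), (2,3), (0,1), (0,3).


A circuit in a graphic matroid = edge set of a simple cycle.
G has 4 vertices and 6 edges.
Enumerating all minimal edge subsets forming cycles...
Total circuits found: 7.

7


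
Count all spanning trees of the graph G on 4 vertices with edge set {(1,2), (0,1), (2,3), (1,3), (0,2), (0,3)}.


By Kirchhoff's matrix tree theorem, the number of spanning trees equals
the determinant of any cofactor of the Laplacian matrix L.
G has 4 vertices and 6 edges.
Computing the (3 x 3) cofactor determinant gives 16.

16


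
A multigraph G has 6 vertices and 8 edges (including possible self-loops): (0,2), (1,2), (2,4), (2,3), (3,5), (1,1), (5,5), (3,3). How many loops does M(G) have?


In a graphic matroid, a loop is a self-loop edge (u,u) with rank 0.
Examining all 8 edges for self-loops...
Self-loops found: (1,1), (5,5), (3,3)
Number of loops = 3.

3


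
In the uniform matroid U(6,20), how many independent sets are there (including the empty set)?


Independent sets of U(6,20) are all subsets of size <= 6.
Count = C(20,0) + C(20,1) + C(20,2) + C(20,3) + C(20,4) + C(20,5) + C(20,6)
     = 1 + 20 + 190 + 1140 + 4845 + 15504 + 38760
     = 60460.

60460


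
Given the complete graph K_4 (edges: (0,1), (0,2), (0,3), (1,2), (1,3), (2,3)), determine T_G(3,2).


T(K_4; x,y) = x^3 + 3x^2 + 4xy + 2x + y^3 + 3y^2 + 2y.
Substituting x=3, y=2:
= 27 + 27 + 24 + 6 + 8 + 12 + 4
= 108.

108


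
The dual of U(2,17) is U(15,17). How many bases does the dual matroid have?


The dual of U(r,n) is U(n-r, n) = U(15,17).
Bases of U(15,17) are all (15)-element subsets.
|B(M*)| = C(17,15) = 17! / (15! * 2!) = 136.

136


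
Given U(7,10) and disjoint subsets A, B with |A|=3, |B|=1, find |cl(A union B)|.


|A union B| = 3 + 1 = 4 (disjoint).
In U(7,10), cl(S) = S if |S| < 7, else cl(S) = E.
Since 4 < 7, cl(A union B) = A union B.
|cl(A union B)| = 4.

4


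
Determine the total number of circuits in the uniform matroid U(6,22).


In U(6,22), circuits are the (7)-element subsets.
Any set of 7 elements is dependent, and removing any one element gives
an independent set of size 6, so it is a minimal dependent set.
Number of circuits = C(22,7) = 170544.

170544


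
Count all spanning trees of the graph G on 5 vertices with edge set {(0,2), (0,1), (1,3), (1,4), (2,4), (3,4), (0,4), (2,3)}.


By Kirchhoff's matrix tree theorem, the number of spanning trees equals
the determinant of any cofactor of the Laplacian matrix L.
G has 5 vertices and 8 edges.
Computing the (4 x 4) cofactor determinant gives 45.

45


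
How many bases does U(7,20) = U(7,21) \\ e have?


Deleting e from U(7,21) gives U(7,20) since n > r.
Bases of U(7,20) = (20 choose 7) = 77520.

77520


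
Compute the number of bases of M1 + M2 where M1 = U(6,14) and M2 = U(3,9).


Bases of a direct sum M1 + M2: |B| = |B(M1)| * |B(M2)|.
|B(U(6,14))| = C(14,6) = 3003.
|B(U(3,9))| = C(9,3) = 84.
Total bases = 3003 * 84 = 252252.

252252


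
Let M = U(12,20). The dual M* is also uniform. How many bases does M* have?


The dual of U(r,n) is U(n-r, n) = U(8,20).
Bases of U(8,20) are all (8)-element subsets.
|B(M*)| = (20 choose 8) = 125970.

125970


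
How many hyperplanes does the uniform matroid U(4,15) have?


Hyperplanes of U(4,15) are flats of rank 3.
In a uniform matroid, these are exactly the (3)-element subsets.
Count = C(15,3) = (15 * 14 * 13) / (1 * 2 * 3) = 455.

455


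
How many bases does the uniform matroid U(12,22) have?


Bases of U(12,22) are all 12-element subsets of the 22-element ground set.
Number of bases = C(22,12).
C(22,12) = 22! / (12! * 10!) = 646646.

646646


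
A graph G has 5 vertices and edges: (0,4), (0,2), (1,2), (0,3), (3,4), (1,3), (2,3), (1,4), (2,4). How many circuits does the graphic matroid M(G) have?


A circuit in a graphic matroid = edge set of a simple cycle.
G has 5 vertices and 9 edges.
Enumerating all minimal edge subsets forming cycles...
Total circuits found: 22.

22


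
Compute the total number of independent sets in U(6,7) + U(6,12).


For a direct sum, |I(M1+M2)| = |I(M1)| * |I(M2)|.
|I(U(6,7))| = sum C(7,k) for k=0..6 = 127.
|I(U(6,12))| = sum C(12,k) for k=0..6 = 2510.
Total = 127 * 2510 = 318770.

318770


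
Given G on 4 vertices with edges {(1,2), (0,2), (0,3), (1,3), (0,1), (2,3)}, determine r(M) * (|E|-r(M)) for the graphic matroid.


r(M) = |V| - c = 4 - 1 = 3.
nullity = |E| - r(M) = 6 - 3 = 3.
Product = 3 * 3 = 9.

9


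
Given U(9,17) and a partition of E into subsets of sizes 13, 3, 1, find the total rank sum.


r(Ai) = min(|Ai|, 9) for each part.
Sum = min(13,9) + min(3,9) + min(1,9)
    = 9 + 3 + 1
    = 13.

13


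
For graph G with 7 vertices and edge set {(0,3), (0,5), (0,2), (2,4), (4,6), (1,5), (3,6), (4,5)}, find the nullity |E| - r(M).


Cycle rank (nullity) = |E| - r(M) = |E| - (|V| - c).
|E| = 8, |V| = 7, c = 1.
Nullity = 8 - (7 - 1) = 8 - 6 = 2.

2


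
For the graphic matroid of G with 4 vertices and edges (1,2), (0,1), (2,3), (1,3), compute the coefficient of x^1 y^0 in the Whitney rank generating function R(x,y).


R(x,y) = sum over A in 2^E of x^(r(E)-r(A)) * y^(|A|-r(A)).
G has 4 vertices, 4 edges. r(E) = 3.
Enumerate all 2^4 = 16 subsets.
Count subsets with r(E)-r(A)=1 and |A|-r(A)=0: 6.

6


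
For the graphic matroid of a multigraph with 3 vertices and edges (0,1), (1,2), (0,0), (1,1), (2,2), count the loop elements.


In a graphic matroid, a loop is a self-loop edge (u,u) with rank 0.
Examining all 5 edges for self-loops...
Self-loops found: (0,0), (1,1), (2,2)
Number of loops = 3.

3


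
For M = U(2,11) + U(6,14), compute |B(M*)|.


(M1+M2)* = M1* + M2*.
M1* = U(9,11), bases: C(11,9) = 55.
M2* = U(8,14), bases: C(14,8) = 3003.
|B(M*)| = 55 * 3003 = 165165.

165165


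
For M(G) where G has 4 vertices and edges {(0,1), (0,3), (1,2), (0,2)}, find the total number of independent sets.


An independent set in a graphic matroid is an acyclic edge subset.
G has 4 vertices and 4 edges.
Enumerate all 2^4 = 16 subsets, checking for acyclicity.
Total independent sets = 14.

14


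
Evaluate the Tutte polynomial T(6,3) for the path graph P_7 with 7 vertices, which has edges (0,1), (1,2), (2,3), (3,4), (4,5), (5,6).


A path on 7 vertices is a tree with 6 edges.
T(x,y) = x^(6) for any tree.
T(6,3) = 6^6 = 46656.

46656


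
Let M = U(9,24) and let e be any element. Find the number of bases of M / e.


Contracting e from U(9,24) gives U(8,23).
Bases of U(8,23) = (23 choose 8) = 490314.

490314


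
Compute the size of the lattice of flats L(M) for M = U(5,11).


Flats of U(5,11): every subset of size < 5 is a flat, plus E itself.
Count = (11 choose 0) + (11 choose 1) + (11 choose 2) + (11 choose 3) + (11 choose 4) + 1
     = 1 + 11 + 55 + 165 + 330 + 1
     = 563.

563


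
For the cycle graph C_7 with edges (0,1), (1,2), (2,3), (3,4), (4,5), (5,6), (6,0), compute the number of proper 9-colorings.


P(C_7, k) = (k-1)^7 + (-1)^7*(k-1).
P(9) = (8)^7 - 8
= 2097152 - 8 = 2097144.

2097144


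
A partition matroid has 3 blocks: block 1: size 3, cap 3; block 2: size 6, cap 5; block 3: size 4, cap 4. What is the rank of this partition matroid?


Rank of a partition matroid = sum of min(|Si|, ci) for each block.
= min(3,3) + min(6,5) + min(4,4)
= 3 + 5 + 4
= 12.

12


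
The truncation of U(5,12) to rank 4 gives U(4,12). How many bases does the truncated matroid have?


Truncating U(5,12) to rank 4 gives U(4,12).
Bases of U(4,12) are all 4-element subsets of 12 elements.
Number of bases = (12 choose 4) = 495.

495


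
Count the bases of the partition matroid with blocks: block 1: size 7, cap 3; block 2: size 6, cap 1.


A basis picks exactly ci elements from block i.
Number of bases = product of C(|Si|, ci).
= C(7,3) * C(6,1)
= 35 * 6
= 210.

210


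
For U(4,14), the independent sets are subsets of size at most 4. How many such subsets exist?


Independent sets of U(4,14) are all subsets of size <= 4.
Count = C(14,0) + C(14,1) + C(14,2) + C(14,3) + C(14,4)
     = 1 + 14 + 91 + 364 + 1001
     = 1471.

1471


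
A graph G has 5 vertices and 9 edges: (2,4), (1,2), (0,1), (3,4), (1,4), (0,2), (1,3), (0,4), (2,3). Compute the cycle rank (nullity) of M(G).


Cycle rank (nullity) = |E| - r(M) = |E| - (|V| - c).
|E| = 9, |V| = 5, c = 1.
Nullity = 9 - (5 - 1) = 9 - 4 = 5.

5


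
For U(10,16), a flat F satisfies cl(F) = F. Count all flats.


Flats of U(10,16): every subset of size < 10 is a flat, plus E itself.
Count = (16 choose 0) + (16 choose 1) + (16 choose 2) + (16 choose 3) + (16 choose 4) + (16 choose 5) + (16 choose 6) + (16 choose 7) + (16 choose 8) + (16 choose 9) + 1
     = 1 + 16 + 120 + 560 + 1820 + 4368 + 8008 + 11440 + 12870 + 11440 + 1
     = 50644.

50644


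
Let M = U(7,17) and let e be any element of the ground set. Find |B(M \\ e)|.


Deleting e from U(7,17) gives U(7,16) since n > r.
Bases of U(7,16) = C(16,7) = 11440.

11440


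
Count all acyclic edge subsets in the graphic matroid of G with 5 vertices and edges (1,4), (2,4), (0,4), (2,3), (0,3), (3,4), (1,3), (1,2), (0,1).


An independent set in a graphic matroid is an acyclic edge subset.
G has 5 vertices and 9 edges.
Enumerate all 2^9 = 512 subsets, checking for acyclicity.
Total independent sets = 198.

198


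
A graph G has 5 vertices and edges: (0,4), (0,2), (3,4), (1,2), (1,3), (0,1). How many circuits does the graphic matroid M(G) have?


A circuit in a graphic matroid = edge set of a simple cycle.
G has 5 vertices and 6 edges.
Enumerating all minimal edge subsets forming cycles...
Total circuits found: 3.

3


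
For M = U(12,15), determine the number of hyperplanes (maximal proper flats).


Hyperplanes of U(12,15) are flats of rank 11.
In a uniform matroid, these are exactly the (11)-element subsets.
Count = C(15,11) = 15! / (11! * 4!) = 1365.

1365


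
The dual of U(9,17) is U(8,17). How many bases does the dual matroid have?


The dual of U(r,n) is U(n-r, n) = U(8,17).
Bases of U(8,17) are all (8)-element subsets.
|B(M*)| = (17 choose 8) = 24310.

24310


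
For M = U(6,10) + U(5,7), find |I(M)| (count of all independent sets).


For a direct sum, |I(M1+M2)| = |I(M1)| * |I(M2)|.
|I(U(6,10))| = sum C(10,k) for k=0..6 = 848.
|I(U(5,7))| = sum C(7,k) for k=0..5 = 120.
Total = 848 * 120 = 101760.

101760


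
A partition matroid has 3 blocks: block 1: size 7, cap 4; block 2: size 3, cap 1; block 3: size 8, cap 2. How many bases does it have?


A basis picks exactly ci elements from block i.
Number of bases = product of C(|Si|, ci).
= C(7,4) * C(3,1) * C(8,2)
= 35 * 3 * 28
= 2940.

2940


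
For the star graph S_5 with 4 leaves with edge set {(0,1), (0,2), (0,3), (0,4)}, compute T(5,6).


A star on 5 vertices is a tree with 4 edges.
T(x,y) = x^(4) for any tree.
T(5,6) = 5^4 = 625.

625


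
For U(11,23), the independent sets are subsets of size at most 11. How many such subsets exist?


Independent sets of U(11,23) are all subsets of size <= 11.
Count = C(23,0) + C(23,1) + C(23,2) + C(23,3) + C(23,4) + C(23,5) + C(23,6) + C(23,7) + C(23,8) + C(23,9) + C(23,10) + C(23,11)
     = 1 + 23 + 253 + 1771 + 8855 + 33649 + 100947 + 245157 + 490314 + 817190 + 1144066 + 1352078
     = 4194304.

4194304


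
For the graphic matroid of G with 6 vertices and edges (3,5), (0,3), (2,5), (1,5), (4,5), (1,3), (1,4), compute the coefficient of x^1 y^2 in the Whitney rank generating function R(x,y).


R(x,y) = sum over A in 2^E of x^(r(E)-r(A)) * y^(|A|-r(A)).
G has 6 vertices, 7 edges. r(E) = 5.
Enumerate all 2^7 = 128 subsets.
Count subsets with r(E)-r(A)=1 and |A|-r(A)=2: 2.

2


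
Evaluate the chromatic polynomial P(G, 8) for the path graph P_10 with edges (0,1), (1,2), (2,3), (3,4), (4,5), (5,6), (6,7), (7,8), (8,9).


P(P_10, k) = k * (k-1)^(9).
P(8) = 8 * 7^9 = 8 * 40353607 = 322828856.

322828856


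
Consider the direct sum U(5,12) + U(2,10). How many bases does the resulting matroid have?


Bases of a direct sum M1 + M2: |B| = |B(M1)| * |B(M2)|.
|B(U(5,12))| = C(12,5) = 792.
|B(U(2,10))| = C(10,2) = 45.
Total bases = 792 * 45 = 35640.

35640


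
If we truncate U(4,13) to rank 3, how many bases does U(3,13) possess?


Truncating U(4,13) to rank 3 gives U(3,13).
Bases of U(3,13) are all 3-element subsets of 13 elements.
Number of bases = C(13,3) = 13! / (3! * 10!) = 286.

286


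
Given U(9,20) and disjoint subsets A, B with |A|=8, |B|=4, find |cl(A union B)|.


|A union B| = 8 + 4 = 12 (disjoint).
In U(9,20), cl(S) = S if |S| < 9, else cl(S) = E.
Since 12 >= 9, cl(A union B) = E.
|cl(A union B)| = 20.

20


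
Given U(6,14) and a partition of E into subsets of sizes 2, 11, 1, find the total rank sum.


r(Ai) = min(|Ai|, 6) for each part.
Sum = min(2,6) + min(11,6) + min(1,6)
    = 2 + 6 + 1
    = 9.

9


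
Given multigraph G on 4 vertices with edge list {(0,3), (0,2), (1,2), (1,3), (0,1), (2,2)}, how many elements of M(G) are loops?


In a graphic matroid, a loop is a self-loop edge (u,u) with rank 0.
Examining all 6 edges for self-loops...
Self-loops found: (2,2)
Number of loops = 1.

1


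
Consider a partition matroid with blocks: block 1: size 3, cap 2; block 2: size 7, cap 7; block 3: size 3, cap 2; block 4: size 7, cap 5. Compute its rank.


Rank of a partition matroid = sum of min(|Si|, ci) for each block.
= min(3,2) + min(7,7) + min(3,2) + min(7,5)
= 2 + 7 + 2 + 5
= 16.

16


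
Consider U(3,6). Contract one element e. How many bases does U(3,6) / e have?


Contracting e from U(3,6) gives U(2,5).
Bases of U(2,5) = C(5,2) = (5 * 4) / (1 * 2) = 10.

10


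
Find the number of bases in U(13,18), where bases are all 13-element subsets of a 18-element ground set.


Bases of U(13,18) are all 13-element subsets of the 18-element ground set.
Number of bases = C(18,13).
C(18,13) = 8568.

8568


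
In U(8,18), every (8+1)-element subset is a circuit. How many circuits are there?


In U(8,18), circuits are the (9)-element subsets.
Any set of 9 elements is dependent, and removing any one element gives
an independent set of size 8, so it is a minimal dependent set.
Number of circuits = C(18,9) = 48620.

48620


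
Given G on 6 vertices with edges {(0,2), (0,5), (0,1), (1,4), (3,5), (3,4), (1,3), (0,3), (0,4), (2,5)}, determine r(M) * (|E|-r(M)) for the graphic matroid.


r(M) = |V| - c = 6 - 1 = 5.
nullity = |E| - r(M) = 10 - 5 = 5.
Product = 5 * 5 = 25.

25


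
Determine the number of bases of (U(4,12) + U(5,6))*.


(M1+M2)* = M1* + M2*.
M1* = U(8,12), bases: C(12,8) = 495.
M2* = U(1,6), bases: C(6,1) = 6.
|B(M*)| = 495 * 6 = 2970.

2970


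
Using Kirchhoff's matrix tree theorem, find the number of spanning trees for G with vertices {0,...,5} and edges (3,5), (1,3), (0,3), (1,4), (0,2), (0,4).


By Kirchhoff's matrix tree theorem, the number of spanning trees equals
the determinant of any cofactor of the Laplacian matrix L.
G has 6 vertices and 6 edges.
Computing the (5 x 5) cofactor determinant gives 4.

4


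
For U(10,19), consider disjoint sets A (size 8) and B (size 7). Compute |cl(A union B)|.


|A union B| = 8 + 7 = 15 (disjoint).
In U(10,19), cl(S) = S if |S| < 10, else cl(S) = E.
Since 15 >= 10, cl(A union B) = E.
|cl(A union B)| = 19.

19


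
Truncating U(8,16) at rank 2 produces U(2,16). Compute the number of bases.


Truncating U(8,16) to rank 2 gives U(2,16).
Bases of U(2,16) are all 2-element subsets of 16 elements.
Number of bases = (16 choose 2) = 120.

120


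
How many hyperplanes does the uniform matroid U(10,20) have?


Hyperplanes of U(10,20) are flats of rank 9.
In a uniform matroid, these are exactly the (9)-element subsets.
Count = C(20,9) = 167960.

167960


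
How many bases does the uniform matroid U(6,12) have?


Bases of U(6,12) are all 6-element subsets of the 12-element ground set.
Number of bases = C(12,6).
C(12,6) = 12! / (6! * 6!) = 924.

924


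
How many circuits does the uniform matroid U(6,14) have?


In U(6,14), circuits are the (7)-element subsets.
Any set of 7 elements is dependent, and removing any one element gives
an independent set of size 6, so it is a minimal dependent set.
Number of circuits = C(14,7) = 3432.

3432


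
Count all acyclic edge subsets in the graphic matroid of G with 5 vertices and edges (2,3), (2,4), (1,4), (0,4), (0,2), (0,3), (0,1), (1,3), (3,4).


An independent set in a graphic matroid is an acyclic edge subset.
G has 5 vertices and 9 edges.
Enumerate all 2^9 = 512 subsets, checking for acyclicity.
Total independent sets = 198.

198


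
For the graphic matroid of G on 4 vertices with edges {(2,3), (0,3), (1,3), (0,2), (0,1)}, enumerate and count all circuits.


A circuit in a graphic matroid = edge set of a simple cycle.
G has 4 vertices and 5 edges.
Enumerating all minimal edge subsets forming cycles...
Total circuits found: 3.

3


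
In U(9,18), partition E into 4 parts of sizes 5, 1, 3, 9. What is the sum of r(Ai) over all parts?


r(Ai) = min(|Ai|, 9) for each part.
Sum = min(5,9) + min(1,9) + min(3,9) + min(9,9)
    = 5 + 1 + 3 + 9
    = 18.

18


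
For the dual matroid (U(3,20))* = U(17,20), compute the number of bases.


The dual of U(r,n) is U(n-r, n) = U(17,20).
Bases of U(17,20) are all (17)-element subsets.
|B(M*)| = C(20,17) = 20! / (17! * 3!) = 1140.

1140


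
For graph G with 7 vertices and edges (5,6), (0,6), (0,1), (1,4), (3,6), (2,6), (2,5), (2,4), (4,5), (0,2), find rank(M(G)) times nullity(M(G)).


r(M) = |V| - c = 7 - 1 = 6.
nullity = |E| - r(M) = 10 - 6 = 4.
Product = 6 * 4 = 24.

24


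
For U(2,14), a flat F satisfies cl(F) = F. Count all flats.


Flats of U(2,14): every subset of size < 2 is a flat, plus E itself.
Count = (14 choose 0) + (14 choose 1) + 1
     = 1 + 14 + 1
     = 16.

16


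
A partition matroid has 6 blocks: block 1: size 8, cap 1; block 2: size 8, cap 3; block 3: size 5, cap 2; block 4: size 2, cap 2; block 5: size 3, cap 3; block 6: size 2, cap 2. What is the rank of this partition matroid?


Rank of a partition matroid = sum of min(|Si|, ci) for each block.
= min(8,1) + min(8,3) + min(5,2) + min(2,2) + min(3,3) + min(2,2)
= 1 + 3 + 2 + 2 + 3 + 2
= 13.

13


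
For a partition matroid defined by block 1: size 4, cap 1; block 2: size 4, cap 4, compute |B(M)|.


A basis picks exactly ci elements from block i.
Number of bases = product of C(|Si|, ci).
= C(4,1) * C(4,4)
= 4 * 1
= 4.

4


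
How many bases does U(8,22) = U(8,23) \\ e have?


Deleting e from U(8,23) gives U(8,22) since n > r.
Bases of U(8,22) = (22 choose 8) = 319770.

319770


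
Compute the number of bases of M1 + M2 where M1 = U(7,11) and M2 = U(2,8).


Bases of a direct sum M1 + M2: |B| = |B(M1)| * |B(M2)|.
|B(U(7,11))| = C(11,7) = 330.
|B(U(2,8))| = C(8,2) = 28.
Total bases = 330 * 28 = 9240.

9240


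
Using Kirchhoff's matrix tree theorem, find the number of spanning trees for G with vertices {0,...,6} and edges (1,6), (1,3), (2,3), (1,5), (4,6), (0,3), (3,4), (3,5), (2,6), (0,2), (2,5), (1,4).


By Kirchhoff's matrix tree theorem, the number of spanning trees equals
the determinant of any cofactor of the Laplacian matrix L.
G has 7 vertices and 12 edges.
Computing the (6 x 6) cofactor determinant gives 324.

324


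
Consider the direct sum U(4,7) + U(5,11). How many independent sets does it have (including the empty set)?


For a direct sum, |I(M1+M2)| = |I(M1)| * |I(M2)|.
|I(U(4,7))| = sum C(7,k) for k=0..4 = 99.
|I(U(5,11))| = sum C(11,k) for k=0..5 = 1024.
Total = 99 * 1024 = 101376.

101376


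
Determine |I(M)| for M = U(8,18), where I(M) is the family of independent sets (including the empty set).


Independent sets of U(8,18) are all subsets of size <= 8.
Count = C(18,0) + C(18,1) + C(18,2) + C(18,3) + C(18,4) + C(18,5) + C(18,6) + C(18,7) + C(18,8)
     = 1 + 18 + 153 + 816 + 3060 + 8568 + 18564 + 31824 + 43758
     = 106762.

106762


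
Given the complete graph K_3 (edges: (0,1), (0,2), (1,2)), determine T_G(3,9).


T(K_3; x,y) = x^2 + x + y.
T(3,9) = 9 + 3 + 9 = 21.

21


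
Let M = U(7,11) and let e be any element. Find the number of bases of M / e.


Contracting e from U(7,11) gives U(6,10).
Bases of U(6,10) = C(10,6) = 10! / (6! * 4!) = 210.

210


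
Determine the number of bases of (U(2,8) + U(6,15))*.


(M1+M2)* = M1* + M2*.
M1* = U(6,8), bases: C(8,6) = 28.
M2* = U(9,15), bases: C(15,9) = 5005.
|B(M*)| = 28 * 5005 = 140140.

140140


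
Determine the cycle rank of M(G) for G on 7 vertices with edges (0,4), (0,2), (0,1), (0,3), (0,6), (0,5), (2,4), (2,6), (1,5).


Cycle rank (nullity) = |E| - r(M) = |E| - (|V| - c).
|E| = 9, |V| = 7, c = 1.
Nullity = 9 - (7 - 1) = 9 - 6 = 3.

3


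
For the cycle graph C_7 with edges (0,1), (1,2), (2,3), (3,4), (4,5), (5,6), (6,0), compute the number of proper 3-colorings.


P(C_7, k) = (k-1)^7 + (-1)^7*(k-1).
P(3) = (2)^7 - 2
= 128 - 2 = 126.

126


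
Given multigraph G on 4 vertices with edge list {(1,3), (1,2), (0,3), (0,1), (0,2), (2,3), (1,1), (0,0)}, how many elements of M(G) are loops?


In a graphic matroid, a loop is a self-loop edge (u,u) with rank 0.
Examining all 8 edges for self-loops...
Self-loops found: (1,1), (0,0)
Number of loops = 2.

2


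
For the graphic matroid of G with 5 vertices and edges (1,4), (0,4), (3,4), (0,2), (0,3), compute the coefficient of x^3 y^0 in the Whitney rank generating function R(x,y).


R(x,y) = sum over A in 2^E of x^(r(E)-r(A)) * y^(|A|-r(A)).
G has 5 vertices, 5 edges. r(E) = 4.
Enumerate all 2^5 = 32 subsets.
Count subsets with r(E)-r(A)=3 and |A|-r(A)=0: 5.

5


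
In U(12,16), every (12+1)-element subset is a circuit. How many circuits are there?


In U(12,16), circuits are the (13)-element subsets.
Any set of 13 elements is dependent, and removing any one element gives
an independent set of size 12, so it is a minimal dependent set.
Number of circuits = C(16,13) = 560.

560


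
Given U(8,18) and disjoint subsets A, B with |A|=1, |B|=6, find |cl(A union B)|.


|A union B| = 1 + 6 = 7 (disjoint).
In U(8,18), cl(S) = S if |S| < 8, else cl(S) = E.
Since 7 < 8, cl(A union B) = A union B.
|cl(A union B)| = 7.

7


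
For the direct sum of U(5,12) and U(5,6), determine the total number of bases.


Bases of a direct sum M1 + M2: |B| = |B(M1)| * |B(M2)|.
|B(U(5,12))| = C(12,5) = 792.
|B(U(5,6))| = C(6,5) = 6.
Total bases = 792 * 6 = 4752.

4752


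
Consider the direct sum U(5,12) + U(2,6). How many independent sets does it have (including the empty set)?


For a direct sum, |I(M1+M2)| = |I(M1)| * |I(M2)|.
|I(U(5,12))| = sum C(12,k) for k=0..5 = 1586.
|I(U(2,6))| = sum C(6,k) for k=0..2 = 22.
Total = 1586 * 22 = 34892.

34892


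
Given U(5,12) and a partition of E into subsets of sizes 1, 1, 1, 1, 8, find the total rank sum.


r(Ai) = min(|Ai|, 5) for each part.
Sum = min(1,5) + min(1,5) + min(1,5) + min(1,5) + min(8,5)
    = 1 + 1 + 1 + 1 + 5
    = 9.

9


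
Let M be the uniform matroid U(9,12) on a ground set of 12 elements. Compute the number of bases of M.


Bases of U(9,12) are all 9-element subsets of the 12-element ground set.
Number of bases = C(12,9).
C(12,9) = 220.

220


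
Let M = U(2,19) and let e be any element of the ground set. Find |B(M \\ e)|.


Deleting e from U(2,19) gives U(2,18) since n > r.
Bases of U(2,18) = C(18,2) = 18! / (2! * 16!) = 153.

153


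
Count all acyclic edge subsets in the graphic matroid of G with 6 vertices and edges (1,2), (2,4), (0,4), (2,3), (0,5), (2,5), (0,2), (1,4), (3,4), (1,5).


An independent set in a graphic matroid is an acyclic edge subset.
G has 6 vertices and 10 edges.
Enumerate all 2^10 = 1024 subsets, checking for acyclicity.
Total independent sets = 450.

450


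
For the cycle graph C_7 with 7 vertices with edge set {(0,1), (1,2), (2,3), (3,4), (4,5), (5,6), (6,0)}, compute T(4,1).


T(C_7; x,y) = x + x^2 + ... + x^(6) + y.
T(4,1) = 4^1 + 4^2 + 4^3 + 4^4 + 4^5 + 4^6 + 1
= 4 + 16 + 64 + 256 + 1024 + 4096 + 1
= 5461.

5461


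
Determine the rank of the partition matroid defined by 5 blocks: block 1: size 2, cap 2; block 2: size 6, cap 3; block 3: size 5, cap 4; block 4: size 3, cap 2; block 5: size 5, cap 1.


Rank of a partition matroid = sum of min(|Si|, ci) for each block.
= min(2,2) + min(6,3) + min(5,4) + min(3,2) + min(5,1)
= 2 + 3 + 4 + 2 + 1
= 12.

12


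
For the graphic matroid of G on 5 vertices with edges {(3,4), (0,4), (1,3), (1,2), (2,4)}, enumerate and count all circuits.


A circuit in a graphic matroid = edge set of a simple cycle.
G has 5 vertices and 5 edges.
Enumerating all minimal edge subsets forming cycles...
Total circuits found: 1.

1


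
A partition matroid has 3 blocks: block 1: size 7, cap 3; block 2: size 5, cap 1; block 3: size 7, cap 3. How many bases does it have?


A basis picks exactly ci elements from block i.
Number of bases = product of C(|Si|, ci).
= C(7,3) * C(5,1) * C(7,3)
= 35 * 5 * 35
= 6125.

6125


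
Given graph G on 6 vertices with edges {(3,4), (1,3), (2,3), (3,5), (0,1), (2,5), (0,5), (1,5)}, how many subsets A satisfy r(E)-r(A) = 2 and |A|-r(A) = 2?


R(x,y) = sum over A in 2^E of x^(r(E)-r(A)) * y^(|A|-r(A)).
G has 6 vertices, 8 edges. r(E) = 5.
Enumerate all 2^8 = 256 subsets.
Count subsets with r(E)-r(A)=2 and |A|-r(A)=2: 2.

2


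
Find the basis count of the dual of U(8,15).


The dual of U(r,n) is U(n-r, n) = U(7,15).
Bases of U(7,15) are all (7)-element subsets.
|B(M*)| = C(15,7) = 15! / (7! * 8!) = 6435.

6435


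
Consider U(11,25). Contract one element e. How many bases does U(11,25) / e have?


Contracting e from U(11,25) gives U(10,24).
Bases of U(10,24) = C(24,10) = 1961256.

1961256


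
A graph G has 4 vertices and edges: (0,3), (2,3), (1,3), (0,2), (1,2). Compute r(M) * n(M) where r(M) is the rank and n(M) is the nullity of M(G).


r(M) = |V| - c = 4 - 1 = 3.
nullity = |E| - r(M) = 5 - 3 = 2.
Product = 3 * 2 = 6.

6


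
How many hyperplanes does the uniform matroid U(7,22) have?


Hyperplanes of U(7,22) are flats of rank 6.
In a uniform matroid, these are exactly the (6)-element subsets.
Count = C(22,6) = 22! / (6! * 16!) = 74613.

74613


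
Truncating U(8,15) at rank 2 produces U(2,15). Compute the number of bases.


Truncating U(8,15) to rank 2 gives U(2,15).
Bases of U(2,15) are all 2-element subsets of 15 elements.
Number of bases = C(15,2) = 15! / (2! * 13!) = 105.

105


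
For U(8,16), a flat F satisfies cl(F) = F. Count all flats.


Flats of U(8,16): every subset of size < 8 is a flat, plus E itself.
Count = C(16,0) + C(16,1) + C(16,2) + C(16,3) + C(16,4) + C(16,5) + C(16,6) + C(16,7) + 1
     = 1 + 16 + 120 + 560 + 1820 + 4368 + 8008 + 11440 + 1
     = 26334.

26334


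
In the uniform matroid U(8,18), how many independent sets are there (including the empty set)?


Independent sets of U(8,18) are all subsets of size <= 8.
Count = (18 choose 0) + (18 choose 1) + (18 choose 2) + (18 choose 3) + (18 choose 4) + (18 choose 5) + (18 choose 6) + (18 choose 7) + (18 choose 8)
     = 1 + 18 + 153 + 816 + 3060 + 8568 + 18564 + 31824 + 43758
     = 106762.

106762


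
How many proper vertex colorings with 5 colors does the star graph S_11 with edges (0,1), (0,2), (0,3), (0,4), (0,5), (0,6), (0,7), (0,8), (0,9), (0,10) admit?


P(tree, k) = k * (k-1)^(10) for any tree on 11 vertices.
P(5) = 5 * 4^10 = 5 * 1048576 = 5242880.

5242880


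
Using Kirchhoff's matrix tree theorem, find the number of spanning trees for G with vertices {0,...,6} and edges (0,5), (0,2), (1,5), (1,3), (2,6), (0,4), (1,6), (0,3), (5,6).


By Kirchhoff's matrix tree theorem, the number of spanning trees equals
the determinant of any cofactor of the Laplacian matrix L.
G has 7 vertices and 9 edges.
Computing the (6 x 6) cofactor determinant gives 35.

35


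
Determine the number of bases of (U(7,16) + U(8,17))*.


(M1+M2)* = M1* + M2*.
M1* = U(9,16), bases: C(16,9) = 11440.
M2* = U(9,17), bases: C(17,9) = 24310.
|B(M*)| = 11440 * 24310 = 278106400.

278106400


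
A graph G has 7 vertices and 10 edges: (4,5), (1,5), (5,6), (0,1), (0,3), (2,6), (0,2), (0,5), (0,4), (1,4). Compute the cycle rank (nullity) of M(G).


Cycle rank (nullity) = |E| - r(M) = |E| - (|V| - c).
|E| = 10, |V| = 7, c = 1.
Nullity = 10 - (7 - 1) = 10 - 6 = 4.

4


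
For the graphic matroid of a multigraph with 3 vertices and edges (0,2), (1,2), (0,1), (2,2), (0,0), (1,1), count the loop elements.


In a graphic matroid, a loop is a self-loop edge (u,u) with rank 0.
Examining all 6 edges for self-loops...
Self-loops found: (2,2), (0,0), (1,1)
Number of loops = 3.

3


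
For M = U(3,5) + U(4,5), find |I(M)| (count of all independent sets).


For a direct sum, |I(M1+M2)| = |I(M1)| * |I(M2)|.
|I(U(3,5))| = sum C(5,k) for k=0..3 = 26.
|I(U(4,5))| = sum C(5,k) for k=0..4 = 31.
Total = 26 * 31 = 806.

806


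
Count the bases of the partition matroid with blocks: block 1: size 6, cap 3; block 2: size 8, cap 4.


A basis picks exactly ci elements from block i.
Number of bases = product of C(|Si|, ci).
= C(6,3) * C(8,4)
= 20 * 70
= 1400.

1400


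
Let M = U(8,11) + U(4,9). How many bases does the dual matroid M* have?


(M1+M2)* = M1* + M2*.
M1* = U(3,11), bases: C(11,3) = 165.
M2* = U(5,9), bases: C(9,5) = 126.
|B(M*)| = 165 * 126 = 20790.

20790


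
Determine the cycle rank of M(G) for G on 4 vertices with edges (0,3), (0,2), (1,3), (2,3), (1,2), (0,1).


Cycle rank (nullity) = |E| - r(M) = |E| - (|V| - c).
|E| = 6, |V| = 4, c = 1.
Nullity = 6 - (4 - 1) = 6 - 3 = 3.

3


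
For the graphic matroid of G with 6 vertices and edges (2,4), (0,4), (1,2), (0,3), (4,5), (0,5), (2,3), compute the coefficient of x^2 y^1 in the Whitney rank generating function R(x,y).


R(x,y) = sum over A in 2^E of x^(r(E)-r(A)) * y^(|A|-r(A)).
G has 6 vertices, 7 edges. r(E) = 5.
Enumerate all 2^7 = 128 subsets.
Count subsets with r(E)-r(A)=2 and |A|-r(A)=1: 5.

5


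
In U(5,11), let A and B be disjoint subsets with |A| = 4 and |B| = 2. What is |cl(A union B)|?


|A union B| = 4 + 2 = 6 (disjoint).
In U(5,11), cl(S) = S if |S| < 5, else cl(S) = E.
Since 6 >= 5, cl(A union B) = E.
|cl(A union B)| = 11.

11


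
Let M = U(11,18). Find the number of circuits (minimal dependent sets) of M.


In U(11,18), circuits are the (12)-element subsets.
Any set of 12 elements is dependent, and removing any one element gives
an independent set of size 11, so it is a minimal dependent set.
Number of circuits = C(18,12) = 18! / (12! * 6!) = 18564.

18564


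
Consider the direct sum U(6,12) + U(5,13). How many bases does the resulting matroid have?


Bases of a direct sum M1 + M2: |B| = |B(M1)| * |B(M2)|.
|B(U(6,12))| = C(12,6) = 924.
|B(U(5,13))| = C(13,5) = 1287.
Total bases = 924 * 1287 = 1189188.

1189188


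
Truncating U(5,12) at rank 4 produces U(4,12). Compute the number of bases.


Truncating U(5,12) to rank 4 gives U(4,12).
Bases of U(4,12) are all 4-element subsets of 12 elements.
Number of bases = C(12,4) = (12 * 11 * 10 * 9) / (1 * 2 * 3 * 4) = 495.

495


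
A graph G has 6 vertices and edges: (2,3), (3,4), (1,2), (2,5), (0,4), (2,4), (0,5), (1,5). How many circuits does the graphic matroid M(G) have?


A circuit in a graphic matroid = edge set of a simple cycle.
G has 6 vertices and 8 edges.
Enumerating all minimal edge subsets forming cycles...
Total circuits found: 6.

6


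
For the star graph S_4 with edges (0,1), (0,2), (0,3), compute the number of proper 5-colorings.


P(tree, k) = k * (k-1)^(3) for any tree on 4 vertices.
P(5) = 5 * 4^3 = 5 * 64 = 320.

320


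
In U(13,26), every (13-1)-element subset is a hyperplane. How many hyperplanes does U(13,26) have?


Hyperplanes of U(13,26) are flats of rank 12.
In a uniform matroid, these are exactly the (12)-element subsets.
Count = C(26,12) = 26! / (12! * 14!) = 9657700.

9657700


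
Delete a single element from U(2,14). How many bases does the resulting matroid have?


Deleting e from U(2,14) gives U(2,13) since n > r.
Bases of U(2,13) = C(13,2) = (13 * 12) / (1 * 2) = 78.

78


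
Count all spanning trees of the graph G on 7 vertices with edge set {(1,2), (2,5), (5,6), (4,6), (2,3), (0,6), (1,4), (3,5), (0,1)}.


By Kirchhoff's matrix tree theorem, the number of spanning trees equals
the determinant of any cofactor of the Laplacian matrix L.
G has 7 vertices and 9 edges.
Computing the (6 x 6) cofactor determinant gives 44.

44


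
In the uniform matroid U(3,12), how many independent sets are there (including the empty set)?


Independent sets of U(3,12) are all subsets of size <= 3.
Count = C(12,0) + C(12,1) + C(12,2) + C(12,3)
     = 1 + 12 + 66 + 220
     = 299.

299


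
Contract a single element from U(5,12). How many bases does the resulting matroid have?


Contracting e from U(5,12) gives U(4,11).
Bases of U(4,11) = C(11,4) = 11! / (4! * 7!) = 330.

330


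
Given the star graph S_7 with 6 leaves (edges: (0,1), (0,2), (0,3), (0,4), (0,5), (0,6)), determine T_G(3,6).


A star on 7 vertices is a tree with 6 edges.
T(x,y) = x^(6) for any tree.
T(3,6) = 3^6 = 729.

729


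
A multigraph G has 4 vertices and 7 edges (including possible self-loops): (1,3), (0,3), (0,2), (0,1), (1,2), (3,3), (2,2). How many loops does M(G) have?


In a graphic matroid, a loop is a self-loop edge (u,u) with rank 0.
Examining all 7 edges for self-loops...
Self-loops found: (3,3), (2,2)
Number of loops = 2.

2


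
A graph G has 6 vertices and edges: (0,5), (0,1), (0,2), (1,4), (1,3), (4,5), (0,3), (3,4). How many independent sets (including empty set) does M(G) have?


An independent set in a graphic matroid is an acyclic edge subset.
G has 6 vertices and 8 edges.
Enumerate all 2^8 = 256 subsets, checking for acyclicity.
Total independent sets = 172.

172


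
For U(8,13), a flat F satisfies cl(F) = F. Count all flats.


Flats of U(8,13): every subset of size < 8 is a flat, plus E itself.
Count = C(13,0) + C(13,1) + C(13,2) + C(13,3) + C(13,4) + C(13,5) + C(13,6) + C(13,7) + 1
     = 1 + 13 + 78 + 286 + 715 + 1287 + 1716 + 1716 + 1
     = 5813.

5813


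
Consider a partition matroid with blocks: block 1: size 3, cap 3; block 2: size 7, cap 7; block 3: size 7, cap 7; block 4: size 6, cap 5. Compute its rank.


Rank of a partition matroid = sum of min(|Si|, ci) for each block.
= min(3,3) + min(7,7) + min(7,7) + min(6,5)
= 3 + 7 + 7 + 5
= 22.

22


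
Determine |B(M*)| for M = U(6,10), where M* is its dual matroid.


The dual of U(r,n) is U(n-r, n) = U(4,10).
Bases of U(4,10) are all (4)-element subsets.
|B(M*)| = C(10,4) = 10! / (4! * 6!) = 210.

210


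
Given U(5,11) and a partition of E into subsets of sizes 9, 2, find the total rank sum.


r(Ai) = min(|Ai|, 5) for each part.
Sum = min(9,5) + min(2,5)
    = 5 + 2
    = 7.

7


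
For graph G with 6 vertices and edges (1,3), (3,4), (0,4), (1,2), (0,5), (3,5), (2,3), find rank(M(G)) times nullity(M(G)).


r(M) = |V| - c = 6 - 1 = 5.
nullity = |E| - r(M) = 7 - 5 = 2.
Product = 5 * 2 = 10.

10
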